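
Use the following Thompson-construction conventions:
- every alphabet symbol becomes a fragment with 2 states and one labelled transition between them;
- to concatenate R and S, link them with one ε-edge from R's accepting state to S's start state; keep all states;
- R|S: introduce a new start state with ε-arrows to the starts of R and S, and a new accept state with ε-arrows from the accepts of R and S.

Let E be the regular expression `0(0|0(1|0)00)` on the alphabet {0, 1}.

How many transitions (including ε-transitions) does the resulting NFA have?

19

Bottom-up over the parse tree:
Each of the 7 symbol leaves contributes 1 transition (1 symbol, 0 ε).
  1|0 = 6 transitions (2 symbol, 4 ε)
  0(1|0)00 = 12 transitions (5 symbol, 7 ε)
  0|0(1|0)00 = 17 transitions (6 symbol, 11 ε)
  0(0|0(1|0)00) = 19 transitions (7 symbol, 12 ε)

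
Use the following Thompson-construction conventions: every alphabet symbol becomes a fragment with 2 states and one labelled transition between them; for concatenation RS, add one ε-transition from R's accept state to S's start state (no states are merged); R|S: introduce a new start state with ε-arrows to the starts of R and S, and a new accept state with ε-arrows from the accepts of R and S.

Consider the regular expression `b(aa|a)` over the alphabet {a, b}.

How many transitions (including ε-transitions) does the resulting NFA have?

10

Bottom-up over the parse tree:
Each of the 4 symbol leaves contributes 1 transition (1 symbol, 0 ε).
  aa — 3 transitions (2 symbol, 1 ε)
  aa|a — 8 transitions (3 symbol, 5 ε)
  b(aa|a) — 10 transitions (4 symbol, 6 ε)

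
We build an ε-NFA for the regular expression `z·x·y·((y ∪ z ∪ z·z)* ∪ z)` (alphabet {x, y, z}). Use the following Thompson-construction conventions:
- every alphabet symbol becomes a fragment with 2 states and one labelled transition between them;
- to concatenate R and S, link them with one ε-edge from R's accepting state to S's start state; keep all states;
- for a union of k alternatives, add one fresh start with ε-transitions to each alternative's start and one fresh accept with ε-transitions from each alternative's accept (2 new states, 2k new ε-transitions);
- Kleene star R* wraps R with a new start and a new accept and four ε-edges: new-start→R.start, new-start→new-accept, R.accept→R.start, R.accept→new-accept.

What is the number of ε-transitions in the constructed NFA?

18

Recursing over subexpressions:
Each of the 8 symbol leaves contributes 0 ε-transitions.
  z·z = 1 ε-transition
  y ∪ z ∪ z·z = 7 ε-transitions
  (y ∪ z ∪ z·z)* = 11 ε-transitions
  (y ∪ z ∪ z·z)* ∪ z = 15 ε-transitions
  z·x·y·((y ∪ z ∪ z·z)* ∪ z) = 18 ε-transitions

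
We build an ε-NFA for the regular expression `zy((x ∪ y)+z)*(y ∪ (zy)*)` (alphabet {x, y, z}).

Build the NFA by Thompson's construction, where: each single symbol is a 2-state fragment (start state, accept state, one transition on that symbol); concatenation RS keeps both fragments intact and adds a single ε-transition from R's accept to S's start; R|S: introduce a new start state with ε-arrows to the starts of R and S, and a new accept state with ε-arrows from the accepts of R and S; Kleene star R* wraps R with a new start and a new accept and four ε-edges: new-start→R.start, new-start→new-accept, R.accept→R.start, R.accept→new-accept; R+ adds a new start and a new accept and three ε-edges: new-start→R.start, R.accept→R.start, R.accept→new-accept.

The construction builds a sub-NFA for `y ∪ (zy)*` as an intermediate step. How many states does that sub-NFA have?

Fragment for `y ∪ (zy)*`:
Each of the 3 symbol leaves contributes a 2-state fragment.
  zy — 4 states
  (zy)* — 6 states
  y ∪ (zy)* — 10 states

10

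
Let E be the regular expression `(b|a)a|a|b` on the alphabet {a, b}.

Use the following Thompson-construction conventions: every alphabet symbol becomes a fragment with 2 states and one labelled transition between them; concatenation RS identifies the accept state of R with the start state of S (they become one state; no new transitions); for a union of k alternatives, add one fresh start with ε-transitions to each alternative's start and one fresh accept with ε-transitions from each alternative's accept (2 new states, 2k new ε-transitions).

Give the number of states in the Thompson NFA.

13

Recursing over subexpressions:
Each of the 5 symbol leaves contributes a 2-state fragment.
  b|a → 6 states
  (b|a)a → 7 states
  (b|a)a|a|b → 13 states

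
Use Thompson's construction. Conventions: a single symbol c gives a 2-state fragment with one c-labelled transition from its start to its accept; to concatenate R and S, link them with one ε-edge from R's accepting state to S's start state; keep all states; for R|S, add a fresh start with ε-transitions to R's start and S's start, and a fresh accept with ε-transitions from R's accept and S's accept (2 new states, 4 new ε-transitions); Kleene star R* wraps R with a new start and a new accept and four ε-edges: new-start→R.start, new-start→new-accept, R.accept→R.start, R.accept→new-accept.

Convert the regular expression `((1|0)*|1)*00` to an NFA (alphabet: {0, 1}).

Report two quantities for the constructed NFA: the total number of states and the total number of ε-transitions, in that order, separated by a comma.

18, 18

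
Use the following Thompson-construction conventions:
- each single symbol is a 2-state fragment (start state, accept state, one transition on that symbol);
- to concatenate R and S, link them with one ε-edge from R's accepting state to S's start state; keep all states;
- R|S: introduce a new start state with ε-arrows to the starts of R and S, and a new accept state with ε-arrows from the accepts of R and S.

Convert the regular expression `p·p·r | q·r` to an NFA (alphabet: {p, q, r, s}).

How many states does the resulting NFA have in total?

Bottom-up over the parse tree:
Each of the 5 symbol leaves contributes a 2-state fragment.
  p·p·r — 6 states
  q·r — 4 states
  p·p·r | q·r — 12 states

12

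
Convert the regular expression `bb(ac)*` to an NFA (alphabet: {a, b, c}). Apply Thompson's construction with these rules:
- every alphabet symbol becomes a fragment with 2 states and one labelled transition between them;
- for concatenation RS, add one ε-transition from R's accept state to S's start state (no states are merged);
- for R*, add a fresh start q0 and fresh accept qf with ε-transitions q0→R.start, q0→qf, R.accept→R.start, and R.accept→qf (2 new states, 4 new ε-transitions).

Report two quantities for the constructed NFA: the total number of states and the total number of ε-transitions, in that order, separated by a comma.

10, 7

Per subexpression:
Each of the 4 symbol leaves contributes 2 states and 0 ε-transitions.
  ac : 4 states, 1 ε-transition
  (ac)* : 6 states, 5 ε-transitions
  bb(ac)* : 10 states, 7 ε-transitions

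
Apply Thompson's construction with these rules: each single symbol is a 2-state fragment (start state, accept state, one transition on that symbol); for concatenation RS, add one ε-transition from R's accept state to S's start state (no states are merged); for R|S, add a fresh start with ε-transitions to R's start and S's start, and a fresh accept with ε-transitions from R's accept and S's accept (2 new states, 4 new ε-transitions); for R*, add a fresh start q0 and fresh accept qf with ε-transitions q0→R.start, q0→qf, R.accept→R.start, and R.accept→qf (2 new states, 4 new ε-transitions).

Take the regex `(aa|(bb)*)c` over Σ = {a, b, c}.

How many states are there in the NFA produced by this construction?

Bottom-up over the parse tree:
Each of the 5 symbol leaves contributes a 2-state fragment.
  aa : 4 states
  bb : 4 states
  (bb)* : 6 states
  aa|(bb)* : 12 states
  (aa|(bb)*)c : 14 states

14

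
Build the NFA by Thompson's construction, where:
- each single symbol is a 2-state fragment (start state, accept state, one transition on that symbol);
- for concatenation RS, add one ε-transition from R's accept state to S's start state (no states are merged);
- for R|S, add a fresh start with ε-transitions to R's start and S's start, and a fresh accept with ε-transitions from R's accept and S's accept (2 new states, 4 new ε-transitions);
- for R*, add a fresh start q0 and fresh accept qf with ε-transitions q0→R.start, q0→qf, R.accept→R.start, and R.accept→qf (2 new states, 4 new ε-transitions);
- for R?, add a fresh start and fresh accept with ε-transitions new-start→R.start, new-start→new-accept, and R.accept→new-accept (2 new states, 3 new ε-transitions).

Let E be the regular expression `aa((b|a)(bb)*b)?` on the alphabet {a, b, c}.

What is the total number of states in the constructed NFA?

Recursing over subexpressions:
Each of the 7 symbol leaves contributes a 2-state fragment.
  b|a → 6 states
  bb → 4 states
  (bb)* → 6 states
  (b|a)(bb)*b → 14 states
  ((b|a)(bb)*b)? → 16 states
  aa((b|a)(bb)*b)? → 20 states

20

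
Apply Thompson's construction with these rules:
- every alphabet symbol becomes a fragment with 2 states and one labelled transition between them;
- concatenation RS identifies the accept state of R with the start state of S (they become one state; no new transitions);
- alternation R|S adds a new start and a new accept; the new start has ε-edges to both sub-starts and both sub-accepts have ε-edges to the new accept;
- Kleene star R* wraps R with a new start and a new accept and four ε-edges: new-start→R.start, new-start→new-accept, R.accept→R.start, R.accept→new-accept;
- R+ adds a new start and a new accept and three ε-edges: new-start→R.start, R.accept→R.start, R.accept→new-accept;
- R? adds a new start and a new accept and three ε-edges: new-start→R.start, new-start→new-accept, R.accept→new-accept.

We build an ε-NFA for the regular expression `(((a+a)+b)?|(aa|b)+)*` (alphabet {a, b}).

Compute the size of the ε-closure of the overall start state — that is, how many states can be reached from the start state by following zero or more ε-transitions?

13

Work bottom-up. For each fragment F, track |ε-closure(F.start)| and whether F's accept lies in that closure (i.e. whether F accepts ε). A single-symbol fragment has closure size 1 and does not accept ε.
  a+ → new start ε-reaches only the body's start; the new accept needs a symbol first: C = 1 + 1 = 2
  a+a → same as the first factor's closure: C = 2
  (a+a)+ → new start ε-reaches only the body's start; the new accept needs a symbol first: C = 1 + 2 = 3
  (a+a)+b → C equals the left operand's closure size = 3 (its accept is not ε-reachable, so the closure stops there)
  ((a+a)+b)? → C = 1 (new start) + 3 (body) + 1 (new accept, via ε) = 5
  aa → C equals the left operand's closure size = 1 (its accept is not ε-reachable, so the closure stops there)
  aa|b → new start ε-reaches every alternative's start; none of them accept ε, so the new accept is not reached: C = 1 + 1 + 1 = 3
  (aa|b)+ → new start ε-reaches only the body's start; the new accept needs a symbol first: C = 1 + 3 = 4
  ((a+a)+b)?|(aa|b)+ → new start ε-reaches every alternative's start; at least one alternative accepts ε, so the union's new accept is reached too: C = 1 + 5 + 4 + 1 = 11
  (((a+a)+b)?|(aa|b)+)* → the star's fresh start ε-reaches both the body's start and the fresh accept: C = 2 + 11 = 13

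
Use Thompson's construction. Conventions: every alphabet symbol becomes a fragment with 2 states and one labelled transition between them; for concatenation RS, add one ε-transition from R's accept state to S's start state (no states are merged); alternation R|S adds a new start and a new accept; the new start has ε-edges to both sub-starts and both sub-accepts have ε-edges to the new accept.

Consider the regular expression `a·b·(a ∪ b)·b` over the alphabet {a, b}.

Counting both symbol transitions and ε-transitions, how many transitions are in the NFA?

Bottom-up over the parse tree:
Each of the 5 symbol leaves contributes 1 transition (1 symbol, 0 ε).
  a ∪ b → 6 transitions (2 symbol, 4 ε)
  a·b·(a ∪ b)·b → 12 transitions (5 symbol, 7 ε)

12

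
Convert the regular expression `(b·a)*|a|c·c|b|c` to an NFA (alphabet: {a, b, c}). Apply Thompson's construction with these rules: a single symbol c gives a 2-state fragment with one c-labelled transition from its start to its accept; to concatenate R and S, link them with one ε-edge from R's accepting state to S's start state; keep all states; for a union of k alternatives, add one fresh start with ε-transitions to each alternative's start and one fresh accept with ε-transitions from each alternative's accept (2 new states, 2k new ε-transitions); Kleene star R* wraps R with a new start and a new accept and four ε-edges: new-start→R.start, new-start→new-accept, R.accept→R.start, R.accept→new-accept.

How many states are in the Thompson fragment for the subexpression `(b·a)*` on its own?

Fragment for `(b·a)*`:
Each of the 2 symbol leaves contributes a 2-state fragment.
  b·a : 4 states
  (b·a)* : 6 states

6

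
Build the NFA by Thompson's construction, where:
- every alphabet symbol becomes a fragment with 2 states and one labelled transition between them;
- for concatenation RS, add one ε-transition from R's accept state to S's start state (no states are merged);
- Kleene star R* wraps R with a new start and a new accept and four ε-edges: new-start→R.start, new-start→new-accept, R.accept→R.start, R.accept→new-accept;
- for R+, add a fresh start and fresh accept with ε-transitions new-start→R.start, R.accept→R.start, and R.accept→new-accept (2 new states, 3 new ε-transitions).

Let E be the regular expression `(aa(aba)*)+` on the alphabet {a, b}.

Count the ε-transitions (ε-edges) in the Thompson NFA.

Building bottom-up:
Each of the 5 symbol leaves contributes 0 ε-transitions.
  aba — 2 ε-transitions
  (aba)* — 6 ε-transitions
  aa(aba)* — 8 ε-transitions
  (aa(aba)*)+ — 11 ε-transitions

11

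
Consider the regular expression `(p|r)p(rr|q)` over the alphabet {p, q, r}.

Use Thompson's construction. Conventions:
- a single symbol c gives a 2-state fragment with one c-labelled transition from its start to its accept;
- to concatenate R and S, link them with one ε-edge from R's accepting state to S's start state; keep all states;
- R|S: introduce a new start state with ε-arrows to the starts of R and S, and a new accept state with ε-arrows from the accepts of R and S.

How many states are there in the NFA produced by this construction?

By structural recursion:
Each of the 6 symbol leaves contributes a 2-state fragment.
  p|r → 6 states
  rr → 4 states
  rr|q → 8 states
  (p|r)p(rr|q) → 16 states

16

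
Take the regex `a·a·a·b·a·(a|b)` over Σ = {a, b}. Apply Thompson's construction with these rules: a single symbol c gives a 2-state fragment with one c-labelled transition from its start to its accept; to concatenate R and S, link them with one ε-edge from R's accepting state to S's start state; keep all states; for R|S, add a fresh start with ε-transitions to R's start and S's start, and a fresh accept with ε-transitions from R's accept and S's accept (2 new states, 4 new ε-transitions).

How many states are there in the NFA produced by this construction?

Recursing over subexpressions:
Each of the 7 symbol leaves contributes a 2-state fragment.
  a|b — 6 states
  a·a·a·b·a·(a|b) — 16 states

16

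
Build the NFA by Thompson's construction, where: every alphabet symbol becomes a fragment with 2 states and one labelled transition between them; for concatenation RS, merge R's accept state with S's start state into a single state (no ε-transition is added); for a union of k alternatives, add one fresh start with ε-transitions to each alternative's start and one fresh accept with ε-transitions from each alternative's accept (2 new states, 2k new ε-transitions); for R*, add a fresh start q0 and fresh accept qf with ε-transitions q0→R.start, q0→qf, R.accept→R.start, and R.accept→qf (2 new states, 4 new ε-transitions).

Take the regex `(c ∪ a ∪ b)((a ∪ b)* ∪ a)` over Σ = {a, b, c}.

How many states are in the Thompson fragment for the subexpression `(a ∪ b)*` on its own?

Fragment for `(a ∪ b)*`:
Each of the 2 symbol leaves contributes a 2-state fragment.
  a ∪ b : 6 states
  (a ∪ b)* : 8 states

8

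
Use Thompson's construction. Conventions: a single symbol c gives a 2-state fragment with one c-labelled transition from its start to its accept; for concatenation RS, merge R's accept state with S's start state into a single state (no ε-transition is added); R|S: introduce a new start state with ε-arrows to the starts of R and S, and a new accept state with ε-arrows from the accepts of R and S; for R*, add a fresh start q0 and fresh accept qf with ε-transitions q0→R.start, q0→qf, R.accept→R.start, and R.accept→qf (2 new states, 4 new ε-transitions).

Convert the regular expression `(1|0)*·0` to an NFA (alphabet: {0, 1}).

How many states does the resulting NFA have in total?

9

Recursing over subexpressions:
Each of the 3 symbol leaves contributes a 2-state fragment.
  1|0 : 6 states
  (1|0)* : 8 states
  (1|0)*·0 : 9 states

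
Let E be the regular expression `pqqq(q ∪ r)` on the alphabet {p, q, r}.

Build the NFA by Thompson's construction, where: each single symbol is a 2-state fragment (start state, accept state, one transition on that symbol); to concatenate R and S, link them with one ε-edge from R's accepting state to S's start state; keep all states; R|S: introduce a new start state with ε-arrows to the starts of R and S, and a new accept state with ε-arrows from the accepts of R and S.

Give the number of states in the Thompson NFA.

Building bottom-up:
Each of the 6 symbol leaves contributes a 2-state fragment.
  q ∪ r → 6 states
  pqqq(q ∪ r) → 14 states

14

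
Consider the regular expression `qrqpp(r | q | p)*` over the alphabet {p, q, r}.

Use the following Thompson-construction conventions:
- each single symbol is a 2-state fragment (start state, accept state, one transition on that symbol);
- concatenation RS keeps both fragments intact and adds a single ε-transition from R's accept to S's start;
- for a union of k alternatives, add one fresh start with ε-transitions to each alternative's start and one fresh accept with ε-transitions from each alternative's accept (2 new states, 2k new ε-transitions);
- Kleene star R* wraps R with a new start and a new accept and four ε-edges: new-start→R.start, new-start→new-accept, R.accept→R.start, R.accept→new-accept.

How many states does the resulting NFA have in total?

By structural recursion:
Each of the 8 symbol leaves contributes a 2-state fragment.
  r | q | p = 8 states
  (r | q | p)* = 10 states
  qrqpp(r | q | p)* = 20 states

20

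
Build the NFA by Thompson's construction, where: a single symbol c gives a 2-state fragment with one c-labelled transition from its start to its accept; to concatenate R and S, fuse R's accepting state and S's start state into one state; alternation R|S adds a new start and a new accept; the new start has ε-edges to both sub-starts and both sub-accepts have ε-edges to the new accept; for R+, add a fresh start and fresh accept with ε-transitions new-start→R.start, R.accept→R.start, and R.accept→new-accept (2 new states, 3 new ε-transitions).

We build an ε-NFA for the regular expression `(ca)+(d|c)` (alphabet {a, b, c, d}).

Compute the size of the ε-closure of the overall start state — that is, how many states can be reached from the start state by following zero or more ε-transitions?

Let C(F) = |ε-closure(F.start)| within fragment F, and note whether F accepts ε. Symbol fragments have C = 1 and do not accept ε. Then:
  ca → |ε-closure| equals the left operand's closure size = 1 (its accept is not ε-reachable, so the closure stops there)
  (ca)+ → |ε-closure| = 1 + 1 = 2 (the body doesn't accept ε, so the new accept is not reached)
  d|c → |ε-closure| = 1 + 1 + 1 = 3 (the new accept is not ε-reachable since no branch accepts ε)
  (ca)+(d|c) → same as the first factor's closure: |ε-closure| = 2

2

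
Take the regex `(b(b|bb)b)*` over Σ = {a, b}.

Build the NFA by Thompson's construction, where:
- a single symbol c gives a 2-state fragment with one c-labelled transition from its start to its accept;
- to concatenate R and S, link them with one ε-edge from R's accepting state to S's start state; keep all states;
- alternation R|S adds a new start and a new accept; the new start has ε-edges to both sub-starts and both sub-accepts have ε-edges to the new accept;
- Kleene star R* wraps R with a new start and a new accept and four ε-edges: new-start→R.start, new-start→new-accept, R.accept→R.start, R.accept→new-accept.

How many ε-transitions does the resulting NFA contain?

11

Bottom-up over the parse tree:
Each of the 5 symbol leaves contributes 0 ε-transitions.
  bb — 1 ε-transition
  b|bb — 5 ε-transitions
  b(b|bb)b — 7 ε-transitions
  (b(b|bb)b)* — 11 ε-transitions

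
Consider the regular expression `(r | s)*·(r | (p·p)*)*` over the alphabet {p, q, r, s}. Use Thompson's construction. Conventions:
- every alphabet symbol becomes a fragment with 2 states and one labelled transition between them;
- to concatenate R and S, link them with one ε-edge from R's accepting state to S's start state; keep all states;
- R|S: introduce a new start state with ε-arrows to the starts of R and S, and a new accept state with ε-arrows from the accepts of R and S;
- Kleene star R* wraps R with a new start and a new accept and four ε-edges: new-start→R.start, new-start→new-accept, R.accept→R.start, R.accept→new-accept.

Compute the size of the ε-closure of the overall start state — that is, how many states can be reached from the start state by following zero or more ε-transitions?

13

Let C(F) = |ε-closure(F.start)| within fragment F, and note whether F accepts ε. Symbol fragments have C = 1 and do not accept ε. Then:
  r | s → C = 1 + 1 + 1 = 3 (the new accept is not ε-reachable since no branch accepts ε)
  (r | s)* → C = 1 (new start) + 3 (body) + 1 (new accept) = 5
  p·p → same as the first factor's closure: C = 1
  (p·p)* → C = 1 (new start) + 1 (body) + 1 (new accept) = 3
  r | (p·p)* → C = 1 (new start) + (1 + 3) + 1 (new accept, since some branch ε-reaches its own accept) = 6
  (r | (p·p)*)* → C = 1 (new start) + 6 (body) + 1 (new accept) = 8
  (r | s)*·(r | (p·p)*)* → the left operand accepts ε, so the closure extends into the next operand (via the concat ε-link); C = 5 + 8 = 13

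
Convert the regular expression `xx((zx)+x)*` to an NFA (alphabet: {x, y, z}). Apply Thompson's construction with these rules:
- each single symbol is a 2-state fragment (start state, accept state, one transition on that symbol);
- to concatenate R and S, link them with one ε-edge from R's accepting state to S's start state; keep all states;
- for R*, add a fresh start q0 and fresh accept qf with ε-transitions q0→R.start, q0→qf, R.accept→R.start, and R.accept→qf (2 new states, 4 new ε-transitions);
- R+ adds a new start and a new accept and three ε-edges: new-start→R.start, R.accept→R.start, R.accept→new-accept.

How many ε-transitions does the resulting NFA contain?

11

Building bottom-up:
Each of the 5 symbol leaves contributes 0 ε-transitions.
  zx : 1 ε-transition
  (zx)+ : 4 ε-transitions
  (zx)+x : 5 ε-transitions
  ((zx)+x)* : 9 ε-transitions
  xx((zx)+x)* : 11 ε-transitions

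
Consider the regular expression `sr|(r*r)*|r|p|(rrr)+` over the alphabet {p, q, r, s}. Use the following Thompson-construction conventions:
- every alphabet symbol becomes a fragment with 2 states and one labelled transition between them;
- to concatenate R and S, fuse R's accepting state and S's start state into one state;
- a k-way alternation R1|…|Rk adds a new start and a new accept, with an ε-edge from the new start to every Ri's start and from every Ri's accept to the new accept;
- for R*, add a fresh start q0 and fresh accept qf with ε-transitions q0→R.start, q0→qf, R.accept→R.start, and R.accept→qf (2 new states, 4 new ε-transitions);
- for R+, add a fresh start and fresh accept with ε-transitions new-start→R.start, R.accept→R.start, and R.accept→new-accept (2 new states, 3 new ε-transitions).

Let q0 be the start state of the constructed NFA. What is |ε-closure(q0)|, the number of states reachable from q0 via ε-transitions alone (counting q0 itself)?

Let C(F) = |ε-closure(F.start)| within fragment F, and note whether F accepts ε. Symbol fragments have C = 1 and do not accept ε. Then:
  sr : same as the first factor's closure: |ε-closure| = 1
  r* : |ε-closure| = 1 (new start) + 1 (body) + 1 (new accept) = 3
  r*r : |ε-closure| = 3 + (1−1) = 3 (closure spills across the concat boundary because the left factor accepts ε)
  (r*r)* : |ε-closure| = 1 (new start) + 3 (body) + 1 (new accept) = 5
  rrr : |ε-closure| equals the left operand's closure size = 1 (its accept is not ε-reachable, so the closure stops there)
  (rrr)+ : new start ε-reaches only the body's start; the new accept needs a symbol first: |ε-closure| = 1 + 1 = 2
  sr|(r*r)*|r|p|(rrr)+ : new start ε-reaches every alternative's start; at least one alternative accepts ε, so the union's new accept is reached too: |ε-closure| = 1 + 1 + 5 + 1 + 1 + 2 + 1 = 12

12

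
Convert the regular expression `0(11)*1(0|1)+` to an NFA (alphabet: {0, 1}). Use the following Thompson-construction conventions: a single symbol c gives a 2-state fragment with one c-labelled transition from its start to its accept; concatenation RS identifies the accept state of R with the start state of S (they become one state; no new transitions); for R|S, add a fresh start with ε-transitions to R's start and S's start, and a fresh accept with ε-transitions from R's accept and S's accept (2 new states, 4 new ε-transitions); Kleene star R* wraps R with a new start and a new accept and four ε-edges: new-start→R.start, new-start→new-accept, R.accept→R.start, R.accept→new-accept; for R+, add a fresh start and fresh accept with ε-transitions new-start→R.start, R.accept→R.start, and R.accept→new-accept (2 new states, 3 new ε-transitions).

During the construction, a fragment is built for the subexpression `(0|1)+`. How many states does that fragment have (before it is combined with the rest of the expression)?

8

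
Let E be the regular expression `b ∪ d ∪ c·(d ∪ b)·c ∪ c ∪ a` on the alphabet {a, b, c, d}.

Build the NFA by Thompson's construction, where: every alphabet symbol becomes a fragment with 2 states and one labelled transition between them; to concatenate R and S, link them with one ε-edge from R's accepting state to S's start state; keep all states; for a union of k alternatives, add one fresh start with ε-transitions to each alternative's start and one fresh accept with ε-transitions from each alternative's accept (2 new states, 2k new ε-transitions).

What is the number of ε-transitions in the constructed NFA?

Recursing over subexpressions:
Each of the 8 symbol leaves contributes 0 ε-transitions.
  d ∪ b = 4 ε-transitions
  c·(d ∪ b)·c = 6 ε-transitions
  b ∪ d ∪ c·(d ∪ b)·c ∪ c ∪ a = 16 ε-transitions

16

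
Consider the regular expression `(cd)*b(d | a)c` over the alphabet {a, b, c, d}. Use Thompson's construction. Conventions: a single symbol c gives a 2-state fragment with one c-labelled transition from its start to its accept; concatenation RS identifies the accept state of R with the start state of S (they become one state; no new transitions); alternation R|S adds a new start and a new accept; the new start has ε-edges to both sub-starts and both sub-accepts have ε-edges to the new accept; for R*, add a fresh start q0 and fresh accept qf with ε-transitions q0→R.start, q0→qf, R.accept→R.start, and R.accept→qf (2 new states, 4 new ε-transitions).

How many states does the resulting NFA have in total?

12

Bottom-up over the parse tree:
Each of the 6 symbol leaves contributes a 2-state fragment.
  cd : 3 states
  (cd)* : 5 states
  d | a : 6 states
  (cd)*b(d | a)c : 12 states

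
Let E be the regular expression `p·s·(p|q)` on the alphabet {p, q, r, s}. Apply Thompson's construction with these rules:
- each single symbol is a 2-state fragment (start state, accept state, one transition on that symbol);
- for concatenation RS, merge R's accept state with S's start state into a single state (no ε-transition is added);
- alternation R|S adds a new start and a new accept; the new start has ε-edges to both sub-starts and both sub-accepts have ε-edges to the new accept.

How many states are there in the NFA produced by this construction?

Per subexpression:
Each of the 4 symbol leaves contributes a 2-state fragment.
  p|q : 6 states
  p·s·(p|q) : 8 states

8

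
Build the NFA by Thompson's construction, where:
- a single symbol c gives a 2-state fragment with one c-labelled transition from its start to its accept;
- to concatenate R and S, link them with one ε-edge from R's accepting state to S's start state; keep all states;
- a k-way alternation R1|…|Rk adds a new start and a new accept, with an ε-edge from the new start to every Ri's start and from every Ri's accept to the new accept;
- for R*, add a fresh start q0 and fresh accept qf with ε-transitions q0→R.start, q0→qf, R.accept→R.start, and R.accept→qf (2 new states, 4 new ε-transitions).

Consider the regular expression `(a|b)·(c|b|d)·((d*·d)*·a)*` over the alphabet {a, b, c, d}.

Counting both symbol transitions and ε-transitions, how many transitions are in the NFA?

34

Per subexpression:
Each of the 8 symbol leaves contributes 1 transition (1 symbol, 0 ε).
  a|b : 6 transitions (2 symbol, 4 ε)
  c|b|d : 9 transitions (3 symbol, 6 ε)
  d* : 5 transitions (1 symbol, 4 ε)
  d*·d : 7 transitions (2 symbol, 5 ε)
  (d*·d)* : 11 transitions (2 symbol, 9 ε)
  (d*·d)*·a : 13 transitions (3 symbol, 10 ε)
  ((d*·d)*·a)* : 17 transitions (3 symbol, 14 ε)
  (a|b)·(c|b|d)·((d*·d)*·a)* : 34 transitions (8 symbol, 26 ε)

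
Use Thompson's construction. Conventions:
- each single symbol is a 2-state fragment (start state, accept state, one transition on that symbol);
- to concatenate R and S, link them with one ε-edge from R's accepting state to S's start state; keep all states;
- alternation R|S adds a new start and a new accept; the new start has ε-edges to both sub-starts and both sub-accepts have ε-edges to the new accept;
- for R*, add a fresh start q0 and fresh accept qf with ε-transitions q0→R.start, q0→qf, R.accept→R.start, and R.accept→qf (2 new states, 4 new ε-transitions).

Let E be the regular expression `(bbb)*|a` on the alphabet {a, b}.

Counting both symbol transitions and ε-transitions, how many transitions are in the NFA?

14

Bottom-up over the parse tree:
Each of the 4 symbol leaves contributes 1 transition (1 symbol, 0 ε).
  bbb = 5 transitions (3 symbol, 2 ε)
  (bbb)* = 9 transitions (3 symbol, 6 ε)
  (bbb)*|a = 14 transitions (4 symbol, 10 ε)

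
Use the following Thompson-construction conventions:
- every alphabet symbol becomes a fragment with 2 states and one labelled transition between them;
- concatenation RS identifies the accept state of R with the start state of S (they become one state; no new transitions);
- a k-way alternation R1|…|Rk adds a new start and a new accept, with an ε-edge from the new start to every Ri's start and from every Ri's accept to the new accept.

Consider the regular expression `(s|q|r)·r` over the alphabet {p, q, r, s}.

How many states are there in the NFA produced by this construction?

Per subexpression:
Each of the 4 symbol leaves contributes a 2-state fragment.
  s|q|r : 8 states
  (s|q|r)·r : 9 states

9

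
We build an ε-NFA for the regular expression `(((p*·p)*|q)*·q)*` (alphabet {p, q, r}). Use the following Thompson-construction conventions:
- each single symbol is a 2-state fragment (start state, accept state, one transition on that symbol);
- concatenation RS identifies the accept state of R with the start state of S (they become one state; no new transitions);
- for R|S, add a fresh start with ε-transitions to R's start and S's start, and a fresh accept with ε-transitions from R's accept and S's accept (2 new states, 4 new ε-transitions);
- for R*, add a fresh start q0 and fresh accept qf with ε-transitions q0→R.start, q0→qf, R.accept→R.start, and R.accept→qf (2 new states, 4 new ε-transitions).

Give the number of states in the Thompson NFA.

Building bottom-up:
Each of the 4 symbol leaves contributes a 2-state fragment.
  p* = 4 states
  p*·p = 5 states
  (p*·p)* = 7 states
  (p*·p)*|q = 11 states
  ((p*·p)*|q)* = 13 states
  ((p*·p)*|q)*·q = 14 states
  (((p*·p)*|q)*·q)* = 16 states

16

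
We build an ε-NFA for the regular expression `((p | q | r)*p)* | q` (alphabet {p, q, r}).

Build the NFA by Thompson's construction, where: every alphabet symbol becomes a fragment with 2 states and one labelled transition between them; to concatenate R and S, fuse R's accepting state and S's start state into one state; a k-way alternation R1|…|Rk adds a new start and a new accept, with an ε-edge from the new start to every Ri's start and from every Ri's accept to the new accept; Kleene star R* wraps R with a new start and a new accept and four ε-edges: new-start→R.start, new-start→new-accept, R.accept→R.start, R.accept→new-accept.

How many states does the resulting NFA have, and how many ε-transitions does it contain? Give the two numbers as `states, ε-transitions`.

Per subexpression:
Each of the 5 symbol leaves contributes 2 states and 0 ε-transitions.
  p | q | r : 8 states, 6 ε-transitions
  (p | q | r)* : 10 states, 10 ε-transitions
  (p | q | r)*p : 11 states, 10 ε-transitions
  ((p | q | r)*p)* : 13 states, 14 ε-transitions
  ((p | q | r)*p)* | q : 17 states, 18 ε-transitions

17, 18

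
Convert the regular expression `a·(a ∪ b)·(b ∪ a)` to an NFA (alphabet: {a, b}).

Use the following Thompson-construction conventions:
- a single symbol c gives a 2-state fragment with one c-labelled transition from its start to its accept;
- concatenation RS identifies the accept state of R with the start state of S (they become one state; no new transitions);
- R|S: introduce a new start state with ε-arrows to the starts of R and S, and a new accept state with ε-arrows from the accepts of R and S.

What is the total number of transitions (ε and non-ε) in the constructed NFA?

By structural recursion:
Each of the 5 symbol leaves contributes 1 transition (1 symbol, 0 ε).
  a ∪ b → 6 transitions (2 symbol, 4 ε)
  b ∪ a → 6 transitions (2 symbol, 4 ε)
  a·(a ∪ b)·(b ∪ a) → 13 transitions (5 symbol, 8 ε)

13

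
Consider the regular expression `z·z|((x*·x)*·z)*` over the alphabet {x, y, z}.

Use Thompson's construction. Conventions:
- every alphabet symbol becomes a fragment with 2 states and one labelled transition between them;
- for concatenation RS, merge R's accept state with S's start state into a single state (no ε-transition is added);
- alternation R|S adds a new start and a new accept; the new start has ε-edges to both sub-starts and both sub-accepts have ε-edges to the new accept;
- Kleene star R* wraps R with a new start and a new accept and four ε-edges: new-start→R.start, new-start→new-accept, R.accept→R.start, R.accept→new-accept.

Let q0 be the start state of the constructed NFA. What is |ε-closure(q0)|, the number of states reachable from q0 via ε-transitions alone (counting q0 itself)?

Work bottom-up. For each fragment F, track |ε-closure(F.start)| and whether F's accept lies in that closure (i.e. whether F accepts ε). A single-symbol fragment has closure size 1 and does not accept ε.
  z·z : same as the first factor's closure: C = 1
  x* : the star's fresh start ε-reaches both the body's start and the fresh accept: C = 2 + 1 = 3
  x*·x : the left operand accepts ε, so the closure extends into the next operand (the shared merged state is already counted); C = 3 + (1−1) = 3
  (x*·x)* : new start has ε-edges to the inner start and to the new accept, so C = 2 + 3 = 5
  (x*·x)*·z : the left operand accepts ε, so the closure extends into the next operand (the shared merged state is already counted); C = 5 + (1−1) = 5
  ((x*·x)*·z)* : new start has ε-edges to the inner start and to the new accept, so C = 2 + 5 = 7
  z·z|((x*·x)*·z)* : new start ε-reaches every alternative's start; at least one alternative accepts ε, so the union's new accept is reached too: C = 1 + 1 + 7 + 1 = 10

10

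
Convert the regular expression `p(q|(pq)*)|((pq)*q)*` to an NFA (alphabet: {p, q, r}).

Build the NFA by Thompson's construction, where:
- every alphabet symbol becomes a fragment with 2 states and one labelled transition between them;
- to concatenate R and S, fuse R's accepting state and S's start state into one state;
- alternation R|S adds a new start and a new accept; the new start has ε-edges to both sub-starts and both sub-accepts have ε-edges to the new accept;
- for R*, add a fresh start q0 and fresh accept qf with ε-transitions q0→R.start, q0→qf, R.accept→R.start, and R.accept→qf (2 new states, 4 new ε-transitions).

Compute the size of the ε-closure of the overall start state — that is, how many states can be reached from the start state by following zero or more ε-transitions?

8

Work bottom-up. For each fragment F, track |ε-closure(F.start)| and whether F's accept lies in that closure (i.e. whether F accepts ε). A single-symbol fragment has closure size 1 and does not accept ε.
  pq → same as the first factor's closure: |ε-closure| = 1
  (pq)* → new start has ε-edges to the inner start and to the new accept, so |ε-closure| = 2 + 1 = 3
  q|(pq)* → |ε-closure| = 1 (new start) + (1 + 3) + 1 (new accept, since some branch ε-reaches its own accept) = 6
  p(q|(pq)*) → |ε-closure| equals the left operand's closure size = 1 (its accept is not ε-reachable, so the closure stops there)
  pq → same as the first factor's closure: |ε-closure| = 1
  (pq)* → new start has ε-edges to the inner start and to the new accept, so |ε-closure| = 2 + 1 = 3
  (pq)*q → |ε-closure| = 3 + (1−1) = 3 (closure spills across the concat boundary because the left factor accepts ε)
  ((pq)*q)* → |ε-closure| = 1 (new start) + 3 (body) + 1 (new accept) = 5
  p(q|(pq)*)|((pq)*q)* → |ε-closure| = 1 (new start) + (1 + 5) + 1 (new accept, since some branch ε-reaches its own accept) = 8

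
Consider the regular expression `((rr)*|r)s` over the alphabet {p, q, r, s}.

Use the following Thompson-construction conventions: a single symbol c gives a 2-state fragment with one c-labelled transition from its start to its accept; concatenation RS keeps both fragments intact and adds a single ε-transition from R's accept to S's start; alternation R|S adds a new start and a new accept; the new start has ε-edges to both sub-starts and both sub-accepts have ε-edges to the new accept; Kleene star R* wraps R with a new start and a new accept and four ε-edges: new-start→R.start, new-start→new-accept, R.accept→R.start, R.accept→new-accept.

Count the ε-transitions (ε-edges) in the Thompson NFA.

Recursing over subexpressions:
Each of the 4 symbol leaves contributes 0 ε-transitions.
  rr = 1 ε-transition
  (rr)* = 5 ε-transitions
  (rr)*|r = 9 ε-transitions
  ((rr)*|r)s = 10 ε-transitions

10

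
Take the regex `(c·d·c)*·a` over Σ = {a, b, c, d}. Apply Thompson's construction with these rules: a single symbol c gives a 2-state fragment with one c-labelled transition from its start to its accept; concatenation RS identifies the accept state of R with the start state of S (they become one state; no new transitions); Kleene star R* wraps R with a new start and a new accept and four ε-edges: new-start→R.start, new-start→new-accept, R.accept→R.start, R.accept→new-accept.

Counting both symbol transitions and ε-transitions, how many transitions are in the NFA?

8

Building bottom-up:
Each of the 4 symbol leaves contributes 1 transition (1 symbol, 0 ε).
  c·d·c = 3 transitions (3 symbol, 0 ε)
  (c·d·c)* = 7 transitions (3 symbol, 4 ε)
  (c·d·c)*·a = 8 transitions (4 symbol, 4 ε)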